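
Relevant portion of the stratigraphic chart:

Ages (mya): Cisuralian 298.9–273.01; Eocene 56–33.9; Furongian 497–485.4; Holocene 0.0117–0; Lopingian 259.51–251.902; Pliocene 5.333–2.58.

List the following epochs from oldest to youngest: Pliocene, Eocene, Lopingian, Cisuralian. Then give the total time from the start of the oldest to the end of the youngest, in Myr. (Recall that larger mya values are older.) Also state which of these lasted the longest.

From the excerpt: Pliocene 5.333–2.58; Eocene 56–33.9; Lopingian 259.51–251.902; Cisuralian 298.9–273.01 (Ma).
Larger Ma is earlier, so the oldest is Cisuralian and the youngest is Pliocene; oldest to youngest: Cisuralian, Lopingian, Eocene, Pliocene.
Oldest start 298.9 minus youngest end 2.58 gives 296.32 Myr overall.
Individual lengths (start − end): Pliocene 2.753; Eocene 22.1; Cisuralian 25.89; Lopingian 7.608. The largest is Cisuralian at 25.89 Myr.

Cisuralian, Lopingian, Eocene, Pliocene; total span 296.32 Myr; longest is Cisuralian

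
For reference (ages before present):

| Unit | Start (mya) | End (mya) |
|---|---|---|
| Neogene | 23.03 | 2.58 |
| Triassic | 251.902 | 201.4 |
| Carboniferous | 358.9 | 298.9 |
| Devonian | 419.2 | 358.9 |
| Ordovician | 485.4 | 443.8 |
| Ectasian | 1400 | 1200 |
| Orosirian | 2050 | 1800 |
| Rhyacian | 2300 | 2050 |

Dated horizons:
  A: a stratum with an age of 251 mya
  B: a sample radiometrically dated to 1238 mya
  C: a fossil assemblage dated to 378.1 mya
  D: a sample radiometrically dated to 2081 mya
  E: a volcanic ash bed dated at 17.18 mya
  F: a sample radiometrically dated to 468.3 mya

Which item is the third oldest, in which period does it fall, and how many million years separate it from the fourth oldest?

Sorted oldest-first by Ma: D (2081), B (1238), F (468.3), C (378.1), A (251), E (17.18).
The third oldest is F at 468.3 Ma, which lies in 485.4–443.8 Ma: the Ordovician.
The fourth oldest is C at 378.1 Ma; separation = |468.3 − 378.1| = 90.2 Myr.

F, in the Ordovician; 90.2 million years to C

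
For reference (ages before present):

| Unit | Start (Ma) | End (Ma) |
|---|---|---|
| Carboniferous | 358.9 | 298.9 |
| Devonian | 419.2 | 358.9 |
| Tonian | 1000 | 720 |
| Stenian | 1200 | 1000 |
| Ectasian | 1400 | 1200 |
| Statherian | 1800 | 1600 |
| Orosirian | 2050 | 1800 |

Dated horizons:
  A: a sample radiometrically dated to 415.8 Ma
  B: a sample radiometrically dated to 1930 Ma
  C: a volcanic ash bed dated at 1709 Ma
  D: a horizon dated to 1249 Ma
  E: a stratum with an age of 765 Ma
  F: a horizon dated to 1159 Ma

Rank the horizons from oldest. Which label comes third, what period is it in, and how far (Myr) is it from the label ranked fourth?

Larger Ma means older, so oldest first: B 1930 > C 1709 > D 1249 > F 1159 > E 765 > A 415.8.
Counting 3 along gives D (1249 Ma); the excerpt puts that inside the Ectasian, 1400–1200 Ma.
Next in line is F (1159 Ma), and 1249 − 1159 = 90 Myr.

D, in the Ectasian; 90 million years to F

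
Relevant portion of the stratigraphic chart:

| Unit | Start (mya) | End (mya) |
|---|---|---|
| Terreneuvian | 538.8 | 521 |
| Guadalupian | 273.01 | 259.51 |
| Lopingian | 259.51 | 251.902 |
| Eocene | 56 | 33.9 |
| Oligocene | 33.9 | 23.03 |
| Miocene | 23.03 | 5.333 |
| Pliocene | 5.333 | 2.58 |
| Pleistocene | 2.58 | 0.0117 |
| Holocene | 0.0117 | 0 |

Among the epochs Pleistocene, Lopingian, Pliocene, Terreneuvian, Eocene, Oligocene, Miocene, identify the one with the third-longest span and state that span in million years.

Miocene, 17.697 million years

Durations: Pleistocene 2.5683; Lopingian 7.608; Pliocene 2.753; Terreneuvian 17.8; Eocene 22.1; Oligocene 10.87; Miocene 17.697 Myr.
Sorted longest-first: Eocene (22.1), Terreneuvian (17.8), Miocene (17.697), Oligocene (10.87), Lopingian (7.608), Pliocene (2.753), Pleistocene (2.5683).
The third longest is Miocene at 17.697 Myr.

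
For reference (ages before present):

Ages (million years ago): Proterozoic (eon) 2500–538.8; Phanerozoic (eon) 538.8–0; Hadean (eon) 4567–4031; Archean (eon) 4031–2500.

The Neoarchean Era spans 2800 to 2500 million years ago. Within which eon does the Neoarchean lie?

Archean

The Neoarchean (2800–2500 Ma) lies entirely within 4031–2500 Ma, the Archean Eon.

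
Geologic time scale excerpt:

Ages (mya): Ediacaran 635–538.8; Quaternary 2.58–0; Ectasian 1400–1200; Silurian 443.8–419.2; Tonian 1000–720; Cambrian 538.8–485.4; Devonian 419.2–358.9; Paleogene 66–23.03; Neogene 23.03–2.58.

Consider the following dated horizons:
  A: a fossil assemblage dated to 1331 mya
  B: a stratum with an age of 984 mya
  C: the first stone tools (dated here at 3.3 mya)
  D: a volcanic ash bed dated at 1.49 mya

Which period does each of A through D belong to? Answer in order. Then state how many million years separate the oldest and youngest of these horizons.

A — Ectasian; B — Tonian; C — Neogene; D — Quaternary; span 1329.51 million years

A: 1331 Ma lies in 1400–1200 Ma, so Ectasian.
B: 984 Ma lies in 1000–720 Ma, so Tonian.
C: 3.3 Ma lies in 23.03–2.58 Ma, so Neogene.
D: 1.49 Ma lies in 2.58–0 Ma, so Quaternary.
Oldest = 1331 Ma, youngest = 1.49 Ma → span 1329.51 Myr.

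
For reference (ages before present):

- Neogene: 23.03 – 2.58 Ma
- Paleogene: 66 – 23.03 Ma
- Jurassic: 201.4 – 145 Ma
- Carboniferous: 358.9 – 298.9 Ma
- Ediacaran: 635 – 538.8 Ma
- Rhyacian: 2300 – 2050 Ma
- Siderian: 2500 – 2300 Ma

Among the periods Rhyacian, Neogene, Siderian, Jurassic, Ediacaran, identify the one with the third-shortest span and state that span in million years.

Start − end for each: Rhyacian 2300 − 2050 = 250; Neogene 23.03 − 2.58 = 20.45; Siderian 2500 − 2300 = 200; Jurassic 201.4 − 145 = 56.4; Ediacaran 635 − 538.8 = 96.2.
Ranking these from shortest: Neogene < Jurassic < Ediacaran < Siderian < Rhyacian.
Position 3 in that ranking is Ediacaran, which lasted 96.2 Myr.

Ediacaran, 96.2 million years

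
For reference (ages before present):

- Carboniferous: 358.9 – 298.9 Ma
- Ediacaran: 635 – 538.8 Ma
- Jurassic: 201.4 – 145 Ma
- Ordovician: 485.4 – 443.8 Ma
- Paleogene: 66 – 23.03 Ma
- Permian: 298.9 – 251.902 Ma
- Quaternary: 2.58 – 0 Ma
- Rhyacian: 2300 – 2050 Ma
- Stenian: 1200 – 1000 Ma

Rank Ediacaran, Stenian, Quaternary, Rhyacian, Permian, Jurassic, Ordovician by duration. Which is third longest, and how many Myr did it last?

Ediacaran, 96.2 million years

Durations: Ediacaran 96.2; Stenian 200; Quaternary 2.58; Rhyacian 250; Permian 46.998; Jurassic 56.4; Ordovician 41.6 Myr.
Sorted longest-first: Rhyacian (250), Stenian (200), Ediacaran (96.2), Jurassic (56.4), Permian (46.998), Ordovician (41.6), Quaternary (2.58).
The third longest is Ediacaran at 96.2 Myr.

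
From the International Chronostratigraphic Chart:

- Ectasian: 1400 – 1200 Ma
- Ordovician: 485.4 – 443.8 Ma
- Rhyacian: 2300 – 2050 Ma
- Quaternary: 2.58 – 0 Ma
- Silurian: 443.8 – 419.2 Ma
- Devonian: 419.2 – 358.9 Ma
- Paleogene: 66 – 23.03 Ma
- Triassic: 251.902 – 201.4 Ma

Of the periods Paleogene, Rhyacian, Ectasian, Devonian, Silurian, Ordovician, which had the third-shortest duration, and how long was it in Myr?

Paleogene, 42.97 million years

Durations: Paleogene 42.97; Rhyacian 250; Ectasian 200; Devonian 60.3; Silurian 24.6; Ordovician 41.6 Myr.
Sorted shortest-first: Silurian (24.6), Ordovician (41.6), Paleogene (42.97), Devonian (60.3), Ectasian (200), Rhyacian (250).
The third shortest is Paleogene at 42.97 Myr.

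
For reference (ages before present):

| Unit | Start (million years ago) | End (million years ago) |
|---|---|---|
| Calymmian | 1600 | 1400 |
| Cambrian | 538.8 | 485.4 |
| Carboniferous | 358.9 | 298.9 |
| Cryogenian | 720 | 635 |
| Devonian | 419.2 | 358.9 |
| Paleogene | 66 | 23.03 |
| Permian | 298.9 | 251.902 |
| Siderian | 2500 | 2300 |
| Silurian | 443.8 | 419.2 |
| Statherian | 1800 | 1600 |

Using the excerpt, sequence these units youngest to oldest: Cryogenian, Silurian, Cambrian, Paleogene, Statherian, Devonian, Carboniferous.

The oldest of these is Statherian (starts 1800 Ma) and the youngest is Paleogene (ends 23.03 Ma).
In between, by decreasing start age: Cryogenian (720), Cambrian (538.8), Silurian (443.8), Devonian (419.2), Carboniferous (358.9).
Listing youngest first means reversing that sequence.

Paleogene, then Carboniferous, then Devonian, then Silurian, then Cambrian, then Cryogenian, then Statherian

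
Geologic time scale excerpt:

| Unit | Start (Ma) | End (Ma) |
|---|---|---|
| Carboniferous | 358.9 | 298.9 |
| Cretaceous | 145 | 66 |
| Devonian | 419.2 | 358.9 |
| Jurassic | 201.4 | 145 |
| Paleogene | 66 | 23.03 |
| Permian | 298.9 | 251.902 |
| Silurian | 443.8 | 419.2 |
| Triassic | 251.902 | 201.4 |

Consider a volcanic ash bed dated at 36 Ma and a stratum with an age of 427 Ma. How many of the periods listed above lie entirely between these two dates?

The older date is 427 Ma and the younger is 36 Ma.
Periods with start < 427 and end > 36 Ma: Devonian (419.2–358.9), Carboniferous (358.9–298.9), Permian (298.9–251.902), Triassic (251.902–201.4), Jurassic (201.4–145), Cretaceous (145–66).
That is 6 complete periods.

6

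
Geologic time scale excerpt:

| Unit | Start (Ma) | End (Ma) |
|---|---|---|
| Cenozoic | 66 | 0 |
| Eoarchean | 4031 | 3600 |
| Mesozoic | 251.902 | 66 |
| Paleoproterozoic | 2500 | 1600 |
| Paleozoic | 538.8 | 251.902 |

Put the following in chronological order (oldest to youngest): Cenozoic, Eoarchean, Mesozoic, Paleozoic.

Eoarchean, Paleozoic, Mesozoic, Cenozoic

The oldest of these is Eoarchean (starts 4031 Ma) and the youngest is Cenozoic (ends 0 Ma).
In between, by decreasing start age: Paleozoic (538.8), Mesozoic (251.902).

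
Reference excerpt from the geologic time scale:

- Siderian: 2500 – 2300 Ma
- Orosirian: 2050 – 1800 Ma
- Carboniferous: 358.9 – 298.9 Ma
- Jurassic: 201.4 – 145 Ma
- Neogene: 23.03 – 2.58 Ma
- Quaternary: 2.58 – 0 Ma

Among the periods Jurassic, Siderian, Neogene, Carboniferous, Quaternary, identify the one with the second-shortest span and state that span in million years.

Start − end for each: Jurassic 201.4 − 145 = 56.4; Siderian 2500 − 2300 = 200; Neogene 23.03 − 2.58 = 20.45; Carboniferous 358.9 − 298.9 = 60; Quaternary 2.58 − 0 = 2.58.
Ranking these from shortest: Quaternary < Neogene < Jurassic < Carboniferous < Siderian.
Position 2 in that ranking is Neogene, which lasted 20.45 Myr.

Neogene, 20.45 million years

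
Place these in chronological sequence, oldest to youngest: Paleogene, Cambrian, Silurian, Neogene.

Group by era (each group listed oldest first) — Paleozoic: Cambrian, Silurian; Cenozoic: Paleogene, Neogene. The eras run Paleozoic → Mesozoic → Cenozoic. Concatenating the groups in that era order gives oldest to youngest directly.

Cambrian → Silurian → Paleogene → Neogene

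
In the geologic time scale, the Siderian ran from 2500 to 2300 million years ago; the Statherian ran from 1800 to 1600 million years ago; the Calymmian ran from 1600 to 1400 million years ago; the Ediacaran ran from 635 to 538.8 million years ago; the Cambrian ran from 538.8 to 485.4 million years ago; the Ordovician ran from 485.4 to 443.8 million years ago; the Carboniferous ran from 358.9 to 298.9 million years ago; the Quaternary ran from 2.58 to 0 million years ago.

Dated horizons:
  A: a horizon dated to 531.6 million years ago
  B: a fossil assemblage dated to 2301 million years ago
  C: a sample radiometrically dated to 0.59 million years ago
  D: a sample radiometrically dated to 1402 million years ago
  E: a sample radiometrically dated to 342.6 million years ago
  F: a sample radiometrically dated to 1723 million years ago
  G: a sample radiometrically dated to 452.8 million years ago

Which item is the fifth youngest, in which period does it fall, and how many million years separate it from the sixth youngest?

D, in the Calymmian; 321 million years to F

Smaller Ma means younger, so youngest first: C 0.59 < E 342.6 < G 452.8 < A 531.6 < D 1402 < F 1723 < B 2301.
Counting 5 along gives D (1402 Ma); the excerpt puts that inside the Calymmian, 1600–1400 Ma.
Next in line is F (1723 Ma), and 1723 − 1402 = 321 Myr.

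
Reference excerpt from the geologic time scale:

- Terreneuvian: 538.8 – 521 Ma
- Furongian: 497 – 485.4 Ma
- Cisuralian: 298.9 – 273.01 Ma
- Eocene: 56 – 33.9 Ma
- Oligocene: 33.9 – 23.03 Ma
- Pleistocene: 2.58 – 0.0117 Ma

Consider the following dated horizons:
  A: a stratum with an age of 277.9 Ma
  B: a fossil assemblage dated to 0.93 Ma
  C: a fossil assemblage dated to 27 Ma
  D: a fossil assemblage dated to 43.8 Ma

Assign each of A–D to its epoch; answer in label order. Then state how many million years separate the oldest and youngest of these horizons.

A — Cisuralian; B — Pleistocene; C — Oligocene; D — Eocene; span 276.97 million years

Match each age against the start–end ranges in the excerpt: A = 277.9 Ma → Cisuralian (298.9–273.01); B = 0.93 Ma → Pleistocene (2.58–0.0117); C = 27 Ma → Oligocene (33.9–23.03); D = 43.8 Ma → Eocene (56–33.9).
The largest age is 277.9 Ma and the smallest is 0.93 Ma; their difference is 276.97 Myr.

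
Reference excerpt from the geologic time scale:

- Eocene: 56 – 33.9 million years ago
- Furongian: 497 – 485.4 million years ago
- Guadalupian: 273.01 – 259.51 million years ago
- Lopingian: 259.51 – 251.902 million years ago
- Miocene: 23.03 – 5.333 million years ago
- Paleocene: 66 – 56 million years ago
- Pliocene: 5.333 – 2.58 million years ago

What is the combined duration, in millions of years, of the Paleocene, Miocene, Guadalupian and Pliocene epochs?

Duration is start − end for each: (66 − 56) + (23.03 − 5.333) + (273.01 − 259.51) + (5.333 − 2.58).
That is 10 + 17.697 + 13.5 + 2.753, which totals 43.95 million years.

43.95 million years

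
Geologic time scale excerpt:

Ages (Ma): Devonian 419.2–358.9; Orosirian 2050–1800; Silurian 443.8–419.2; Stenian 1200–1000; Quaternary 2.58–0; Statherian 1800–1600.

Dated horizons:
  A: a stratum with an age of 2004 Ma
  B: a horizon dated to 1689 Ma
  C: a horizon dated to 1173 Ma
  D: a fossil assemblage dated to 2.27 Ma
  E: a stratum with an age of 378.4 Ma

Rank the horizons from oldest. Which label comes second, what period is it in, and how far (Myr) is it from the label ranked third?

Sorted oldest-first by Ma: A (2004), B (1689), C (1173), E (378.4), D (2.27).
The second oldest is B at 1689 Ma, which lies in 1800–1600 Ma: the Statherian.
The third oldest is C at 1173 Ma; separation = |1689 − 1173| = 516 Myr.

B, in the Statherian; 516 million years to C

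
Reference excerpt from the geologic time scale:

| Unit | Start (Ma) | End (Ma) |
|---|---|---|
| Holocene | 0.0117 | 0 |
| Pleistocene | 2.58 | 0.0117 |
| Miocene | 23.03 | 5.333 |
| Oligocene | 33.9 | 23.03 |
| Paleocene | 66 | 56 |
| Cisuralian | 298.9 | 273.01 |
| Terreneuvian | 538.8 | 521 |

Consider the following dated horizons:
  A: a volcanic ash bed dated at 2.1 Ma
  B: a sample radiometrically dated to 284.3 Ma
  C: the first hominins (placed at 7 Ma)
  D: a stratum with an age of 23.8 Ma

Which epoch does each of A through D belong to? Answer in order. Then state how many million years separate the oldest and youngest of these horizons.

A — Pleistocene; B — Cisuralian; C — Miocene; D — Oligocene; span 282.2 million years

A: 2.1 Ma lies in 2.58–0.0117 Ma, so Pleistocene.
B: 284.3 Ma lies in 298.9–273.01 Ma, so Cisuralian.
C: 7 Ma lies in 23.03–5.333 Ma, so Miocene.
D: 23.8 Ma lies in 33.9–23.03 Ma, so Oligocene.
Oldest = 284.3 Ma, youngest = 2.1 Ma → span 282.2 Myr.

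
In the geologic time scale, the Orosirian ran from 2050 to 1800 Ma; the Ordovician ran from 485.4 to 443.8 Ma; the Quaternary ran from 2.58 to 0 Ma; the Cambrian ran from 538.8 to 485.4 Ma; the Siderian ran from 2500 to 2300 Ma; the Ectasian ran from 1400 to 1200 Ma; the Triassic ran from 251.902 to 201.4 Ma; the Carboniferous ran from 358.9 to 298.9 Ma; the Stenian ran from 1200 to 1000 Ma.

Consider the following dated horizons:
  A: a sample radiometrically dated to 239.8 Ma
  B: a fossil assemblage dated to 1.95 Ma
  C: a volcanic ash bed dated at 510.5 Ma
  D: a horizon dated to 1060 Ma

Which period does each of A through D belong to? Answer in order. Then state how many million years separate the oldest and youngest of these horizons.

Match each age against the start–end ranges in the excerpt: A = 239.8 Ma → Triassic (251.902–201.4); B = 1.95 Ma → Quaternary (2.58–0); C = 510.5 Ma → Cambrian (538.8–485.4); D = 1060 Ma → Stenian (1200–1000).
The largest age is 1060 Ma and the smallest is 1.95 Ma; their difference is 1058.05 Myr.

A — Triassic; B — Quaternary; C — Cambrian; D — Stenian; span 1058.05 million years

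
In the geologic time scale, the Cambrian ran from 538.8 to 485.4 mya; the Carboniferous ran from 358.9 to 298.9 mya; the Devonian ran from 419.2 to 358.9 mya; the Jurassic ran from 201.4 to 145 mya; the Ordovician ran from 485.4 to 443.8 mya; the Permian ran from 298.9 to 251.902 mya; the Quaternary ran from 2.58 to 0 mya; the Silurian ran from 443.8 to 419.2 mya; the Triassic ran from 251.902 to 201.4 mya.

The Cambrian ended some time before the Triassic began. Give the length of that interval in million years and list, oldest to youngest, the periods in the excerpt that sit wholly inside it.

233.498 million years; Ordovician, Silurian, Devonian, Carboniferous, Permian

The Cambrian closes at 485.4 Ma and the Triassic opens at 251.902 Ma, so the interval is 485.4 − 251.902 = 233.498 Myr.
A period fits inside if it starts at or after 485.4 Ma and ends at or before 251.902 Ma; oldest first that gives Ordovician, Silurian, Devonian, Carboniferous, Permian.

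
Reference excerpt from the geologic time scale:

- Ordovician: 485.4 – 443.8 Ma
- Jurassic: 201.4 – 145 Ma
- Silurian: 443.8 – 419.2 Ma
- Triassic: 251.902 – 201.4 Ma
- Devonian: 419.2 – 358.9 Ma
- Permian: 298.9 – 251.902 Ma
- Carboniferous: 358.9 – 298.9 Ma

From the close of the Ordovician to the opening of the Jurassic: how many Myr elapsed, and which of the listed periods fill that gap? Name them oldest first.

242.4 million years; Silurian, Devonian, Carboniferous, Permian, Triassic

The Ordovician closes at 443.8 Ma and the Jurassic opens at 201.4 Ma, so the interval is 443.8 − 201.4 = 242.4 Myr.
A period fits inside if it starts at or after 443.8 Ma and ends at or before 201.4 Ma; oldest first that gives Silurian, Devonian, Carboniferous, Permian, Triassic.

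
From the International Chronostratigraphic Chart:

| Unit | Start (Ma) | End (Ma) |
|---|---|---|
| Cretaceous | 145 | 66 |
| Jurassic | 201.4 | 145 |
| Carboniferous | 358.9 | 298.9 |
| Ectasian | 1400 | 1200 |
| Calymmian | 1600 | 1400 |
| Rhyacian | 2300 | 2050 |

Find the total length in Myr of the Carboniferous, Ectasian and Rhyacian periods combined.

Duration is start − end for each: (358.9 − 298.9) + (1400 − 1200) + (2300 − 2050).
That is 60 + 200 + 250, which totals 510 million years.

510 million years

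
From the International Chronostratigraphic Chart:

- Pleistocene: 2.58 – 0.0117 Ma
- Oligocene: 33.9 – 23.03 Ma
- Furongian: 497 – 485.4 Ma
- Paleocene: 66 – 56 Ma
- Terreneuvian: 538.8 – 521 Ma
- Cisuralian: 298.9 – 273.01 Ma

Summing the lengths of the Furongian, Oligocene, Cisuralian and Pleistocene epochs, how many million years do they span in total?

Duration is start − end for each: (497 − 485.4) + (33.9 − 23.03) + (298.9 − 273.01) + (2.58 − 0.0117).
That is 11.6 + 10.87 + 25.89 + 2.5683, which totals 50.9283 million years.

50.9283 million years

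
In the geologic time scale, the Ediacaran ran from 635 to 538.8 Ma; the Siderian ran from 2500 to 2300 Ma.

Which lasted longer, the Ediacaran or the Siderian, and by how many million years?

Ediacaran: 635 − 538.8 = 96.2 Myr.
Siderian: 2500 − 2300 = 200 Myr.
Difference: 200 − 96.2 = 103.8 Myr, so the Siderian was longer.

Siderian, by 103.8 million years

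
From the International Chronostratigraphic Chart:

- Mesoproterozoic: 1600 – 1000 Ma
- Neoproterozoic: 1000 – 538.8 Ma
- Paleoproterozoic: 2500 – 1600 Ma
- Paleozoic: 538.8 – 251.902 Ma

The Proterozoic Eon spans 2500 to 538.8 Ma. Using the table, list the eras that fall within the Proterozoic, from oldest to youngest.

Eras with both bounds inside 2500–538.8 Ma: Paleoproterozoic (2500–1600), Mesoproterozoic (1600–1000), Neoproterozoic (1000–538.8).

Paleoproterozoic, Mesoproterozoic, Neoproterozoic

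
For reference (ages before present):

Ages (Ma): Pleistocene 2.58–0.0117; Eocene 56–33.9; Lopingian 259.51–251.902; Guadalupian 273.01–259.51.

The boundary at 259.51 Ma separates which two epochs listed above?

Guadalupian and Lopingian

The Guadalupian ends at 259.51 Ma and the Lopingian begins at 259.51 Ma, so they share that boundary.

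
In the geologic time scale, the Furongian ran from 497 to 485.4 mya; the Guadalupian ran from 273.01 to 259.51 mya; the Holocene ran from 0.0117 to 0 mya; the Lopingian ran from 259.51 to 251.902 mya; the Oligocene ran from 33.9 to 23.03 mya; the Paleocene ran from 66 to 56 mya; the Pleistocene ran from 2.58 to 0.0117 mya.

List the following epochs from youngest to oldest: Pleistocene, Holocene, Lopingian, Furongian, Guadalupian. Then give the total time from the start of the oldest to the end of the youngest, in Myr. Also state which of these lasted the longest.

Start ages (Ma): Furongian 497, Guadalupian 273.01, Lopingian 259.51, Pleistocene 2.58, Holocene 0.0117.
Ordered youngest to oldest: Holocene, Pleistocene, Lopingian, Guadalupian, Furongian.
Span = 497 − 0 = 497 Myr.
Durations: Pleistocene 2.5683, Lopingian 7.608, Guadalupian 13.5, Furongian 11.6, Holocene 0.0117 → longest is Guadalupian (13.5 Myr).

Holocene, Pleistocene, Lopingian, Guadalupian, Furongian; total span 497 Myr; longest is Guadalupian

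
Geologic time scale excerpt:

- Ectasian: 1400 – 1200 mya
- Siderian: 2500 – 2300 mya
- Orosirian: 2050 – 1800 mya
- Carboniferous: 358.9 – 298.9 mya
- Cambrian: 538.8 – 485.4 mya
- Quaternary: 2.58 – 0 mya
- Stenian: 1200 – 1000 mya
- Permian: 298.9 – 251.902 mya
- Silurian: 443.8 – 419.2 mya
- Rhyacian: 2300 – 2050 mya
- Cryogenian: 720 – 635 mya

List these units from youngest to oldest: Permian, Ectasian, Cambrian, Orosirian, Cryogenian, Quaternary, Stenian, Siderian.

Quaternary, then Permian, then Cambrian, then Cryogenian, then Stenian, then Ectasian, then Orosirian, then Siderian

Sorting by start age (ascending Ma, since larger Ma = older): Quaternary start 2.58, Permian start 298.9, Cambrian start 538.8, Cryogenian start 720, Stenian start 1200, Ectasian start 1400, Orosirian start 2050, Siderian start 2500.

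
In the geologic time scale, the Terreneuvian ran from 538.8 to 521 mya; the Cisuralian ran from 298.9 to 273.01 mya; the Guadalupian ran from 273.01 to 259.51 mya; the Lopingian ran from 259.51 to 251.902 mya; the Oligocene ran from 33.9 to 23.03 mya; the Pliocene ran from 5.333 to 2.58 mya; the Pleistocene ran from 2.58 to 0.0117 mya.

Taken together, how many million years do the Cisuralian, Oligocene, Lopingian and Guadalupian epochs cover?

57.868 million years

Each duration: Cisuralian = 25.89; Oligocene = 10.87; Lopingian = 7.608; Guadalupian = 13.5.
Sum: 25.89 + 10.87 + 7.608 + 13.5 = 57.868 Myr.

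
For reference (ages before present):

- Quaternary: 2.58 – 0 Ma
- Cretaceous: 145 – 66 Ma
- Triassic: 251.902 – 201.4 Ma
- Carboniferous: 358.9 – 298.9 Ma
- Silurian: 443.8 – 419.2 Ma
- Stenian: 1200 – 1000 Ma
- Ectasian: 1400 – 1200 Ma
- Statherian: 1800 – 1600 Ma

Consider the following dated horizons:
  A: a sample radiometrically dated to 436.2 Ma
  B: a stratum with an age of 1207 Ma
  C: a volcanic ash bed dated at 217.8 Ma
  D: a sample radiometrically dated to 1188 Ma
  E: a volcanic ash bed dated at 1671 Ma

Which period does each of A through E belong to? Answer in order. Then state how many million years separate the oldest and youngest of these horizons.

A: 436.2 Ma lies in 443.8–419.2 Ma, so Silurian.
B: 1207 Ma lies in 1400–1200 Ma, so Ectasian.
C: 217.8 Ma lies in 251.902–201.4 Ma, so Triassic.
D: 1188 Ma lies in 1200–1000 Ma, so Stenian.
E: 1671 Ma lies in 1800–1600 Ma, so Statherian.
Oldest = 1671 Ma, youngest = 217.8 Ma → span 1453.2 Myr.

A — Silurian; B — Ectasian; C — Triassic; D — Stenian; E — Statherian; span 1453.2 million years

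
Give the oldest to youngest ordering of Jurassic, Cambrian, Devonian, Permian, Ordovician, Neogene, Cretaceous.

Era membership (oldest first within each) — Paleozoic: Cambrian, Ordovician, Devonian, Permian; Mesozoic: Jurassic, Cretaceous; Cenozoic: Neogene. Paleozoic precedes Mesozoic, which precedes Cenozoic. Concatenating the groups in that era order gives oldest to youngest directly.

Cambrian, then Ordovician, then Devonian, then Permian, then Jurassic, then Cretaceous, then Neogene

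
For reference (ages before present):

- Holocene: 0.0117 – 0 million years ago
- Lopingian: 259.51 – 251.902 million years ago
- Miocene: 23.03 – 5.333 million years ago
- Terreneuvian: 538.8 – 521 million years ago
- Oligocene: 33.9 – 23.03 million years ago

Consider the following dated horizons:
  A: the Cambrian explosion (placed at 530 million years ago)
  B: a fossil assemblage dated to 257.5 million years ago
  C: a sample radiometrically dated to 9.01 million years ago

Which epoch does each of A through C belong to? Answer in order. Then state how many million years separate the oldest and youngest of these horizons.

A — Terreneuvian; B — Lopingian; C — Miocene; span 520.99 million years

Match each age against the start–end ranges in the excerpt: A = 530 Ma → Terreneuvian (538.8–521); B = 257.5 Ma → Lopingian (259.51–251.902); C = 9.01 Ma → Miocene (23.03–5.333).
The largest age is 530 Ma and the smallest is 9.01 Ma; their difference is 520.99 Myr.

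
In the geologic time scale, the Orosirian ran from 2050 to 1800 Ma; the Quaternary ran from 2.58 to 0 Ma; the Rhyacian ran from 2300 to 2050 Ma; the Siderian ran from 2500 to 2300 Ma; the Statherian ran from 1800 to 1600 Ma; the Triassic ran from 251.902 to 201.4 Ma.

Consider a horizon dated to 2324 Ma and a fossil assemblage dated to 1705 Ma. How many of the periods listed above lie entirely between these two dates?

The older date is 2324 Ma and the younger is 1705 Ma.
Periods with start < 2324 and end > 1705 Ma: Rhyacian (2300–2050), Orosirian (2050–1800).
That is 2 complete periods.

2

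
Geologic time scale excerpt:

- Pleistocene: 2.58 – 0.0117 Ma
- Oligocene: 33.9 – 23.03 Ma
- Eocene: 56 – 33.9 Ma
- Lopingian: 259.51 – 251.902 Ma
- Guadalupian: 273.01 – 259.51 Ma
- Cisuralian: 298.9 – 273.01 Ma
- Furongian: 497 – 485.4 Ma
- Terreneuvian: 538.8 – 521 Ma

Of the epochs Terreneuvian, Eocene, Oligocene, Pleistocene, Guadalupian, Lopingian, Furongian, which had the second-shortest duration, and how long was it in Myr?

Start − end for each: Terreneuvian 538.8 − 521 = 17.8; Eocene 56 − 33.9 = 22.1; Oligocene 33.9 − 23.03 = 10.87; Pleistocene 2.58 − 0.0117 = 2.5683; Guadalupian 273.01 − 259.51 = 13.5; Lopingian 259.51 − 251.902 = 7.608; Furongian 497 − 485.4 = 11.6.
Ranking these from shortest: Pleistocene < Lopingian < Oligocene < Furongian < Guadalupian < Terreneuvian < Eocene.
Position 2 in that ranking is Lopingian, which lasted 7.608 Myr.

Lopingian, 7.608 million years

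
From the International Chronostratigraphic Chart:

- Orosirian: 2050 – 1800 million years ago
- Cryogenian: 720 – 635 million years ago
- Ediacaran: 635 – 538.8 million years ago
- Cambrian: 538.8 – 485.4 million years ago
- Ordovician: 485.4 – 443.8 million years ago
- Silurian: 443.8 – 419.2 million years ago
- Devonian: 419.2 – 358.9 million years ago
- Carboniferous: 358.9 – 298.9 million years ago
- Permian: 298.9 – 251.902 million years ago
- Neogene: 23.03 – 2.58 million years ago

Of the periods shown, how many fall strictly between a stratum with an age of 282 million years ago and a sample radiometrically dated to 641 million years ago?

6

The older date is 641 Ma and the younger is 282 Ma.
Periods with start < 641 and end > 282 Ma: Ediacaran (635–538.8), Cambrian (538.8–485.4), Ordovician (485.4–443.8), Silurian (443.8–419.2), Devonian (419.2–358.9), Carboniferous (358.9–298.9).
That is 6 complete periods.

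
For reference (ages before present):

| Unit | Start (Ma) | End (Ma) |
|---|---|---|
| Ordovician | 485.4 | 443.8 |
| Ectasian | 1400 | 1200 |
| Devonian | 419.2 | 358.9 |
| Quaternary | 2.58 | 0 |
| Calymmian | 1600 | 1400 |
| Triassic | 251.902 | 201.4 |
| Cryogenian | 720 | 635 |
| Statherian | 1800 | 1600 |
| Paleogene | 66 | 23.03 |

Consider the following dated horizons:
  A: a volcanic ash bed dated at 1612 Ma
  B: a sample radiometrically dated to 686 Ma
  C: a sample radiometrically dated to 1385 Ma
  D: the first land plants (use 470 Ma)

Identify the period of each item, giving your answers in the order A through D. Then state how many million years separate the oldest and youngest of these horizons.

A: 1612 Ma lies in 1800–1600 Ma, so Statherian.
B: 686 Ma lies in 720–635 Ma, so Cryogenian.
C: 1385 Ma lies in 1400–1200 Ma, so Ectasian.
D: 470 Ma lies in 485.4–443.8 Ma, so Ordovician.
Oldest = 1612 Ma, youngest = 470 Ma → span 1142 Myr.

A — Statherian; B — Cryogenian; C — Ectasian; D — Ordovician; span 1142 million years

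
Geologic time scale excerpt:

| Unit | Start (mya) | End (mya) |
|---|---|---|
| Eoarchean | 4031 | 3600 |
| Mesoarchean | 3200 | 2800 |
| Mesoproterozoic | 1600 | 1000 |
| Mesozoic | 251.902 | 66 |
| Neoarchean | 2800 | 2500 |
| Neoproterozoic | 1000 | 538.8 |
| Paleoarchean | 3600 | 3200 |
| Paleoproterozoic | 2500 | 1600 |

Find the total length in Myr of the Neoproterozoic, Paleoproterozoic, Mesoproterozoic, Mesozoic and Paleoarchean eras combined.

2547.102 million years

Duration is start − end for each: (1000 − 538.8) + (2500 − 1600) + (1600 − 1000) + (251.902 − 66) + (3600 − 3200).
That is 461.2 + 900 + 600 + 185.902 + 400, which totals 2547.102 million years.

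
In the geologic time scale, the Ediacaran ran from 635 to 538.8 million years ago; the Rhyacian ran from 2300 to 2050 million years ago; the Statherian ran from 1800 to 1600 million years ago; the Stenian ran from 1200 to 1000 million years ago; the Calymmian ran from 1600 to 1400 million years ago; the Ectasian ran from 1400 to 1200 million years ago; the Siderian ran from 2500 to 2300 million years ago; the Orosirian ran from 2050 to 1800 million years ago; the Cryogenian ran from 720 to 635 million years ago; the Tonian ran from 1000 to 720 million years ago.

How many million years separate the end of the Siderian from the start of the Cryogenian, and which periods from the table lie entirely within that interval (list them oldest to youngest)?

1580 million years; Rhyacian, Orosirian, Statherian, Calymmian, Ectasian, Stenian, Tonian

The Siderian closes at 2300 Ma and the Cryogenian opens at 720 Ma, so the interval is 2300 − 720 = 1580 Myr.
A period fits inside if it starts at or after 2300 Ma and ends at or before 720 Ma; oldest first that gives Rhyacian, Orosirian, Statherian, Calymmian, Ectasian, Stenian, Tonian.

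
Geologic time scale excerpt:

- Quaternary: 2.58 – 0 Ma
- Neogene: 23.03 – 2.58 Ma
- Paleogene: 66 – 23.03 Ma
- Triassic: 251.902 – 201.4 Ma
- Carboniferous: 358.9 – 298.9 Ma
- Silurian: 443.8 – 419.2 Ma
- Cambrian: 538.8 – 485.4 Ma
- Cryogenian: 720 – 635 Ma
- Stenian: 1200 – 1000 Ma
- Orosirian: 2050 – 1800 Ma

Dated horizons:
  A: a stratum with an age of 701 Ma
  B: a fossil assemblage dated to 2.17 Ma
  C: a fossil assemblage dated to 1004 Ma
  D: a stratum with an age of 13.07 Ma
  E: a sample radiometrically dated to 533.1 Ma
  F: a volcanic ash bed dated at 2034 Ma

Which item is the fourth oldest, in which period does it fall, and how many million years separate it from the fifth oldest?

Larger Ma means older, so oldest first: F 2034 > C 1004 > A 701 > E 533.1 > D 13.07 > B 2.17.
Counting 4 along gives E (533.1 Ma); the excerpt puts that inside the Cambrian, 538.8–485.4 Ma.
Next in line is D (13.07 Ma), and 533.1 − 13.07 = 520.03 Myr.

E, in the Cambrian; 520.03 million years to D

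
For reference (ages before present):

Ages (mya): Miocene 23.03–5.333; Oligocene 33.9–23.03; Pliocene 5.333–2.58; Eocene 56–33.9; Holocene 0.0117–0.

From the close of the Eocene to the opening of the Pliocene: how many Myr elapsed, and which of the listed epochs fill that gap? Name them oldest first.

End of Eocene = 33.9 Ma; start of Pliocene = 5.333 Ma.
Gap = 33.9 − 5.333 = 28.567 Myr.
Epochs wholly inside 33.9–5.333 Ma: Oligocene (33.9–23.03), Miocene (23.03–5.333).

28.567 million years; Oligocene, Miocene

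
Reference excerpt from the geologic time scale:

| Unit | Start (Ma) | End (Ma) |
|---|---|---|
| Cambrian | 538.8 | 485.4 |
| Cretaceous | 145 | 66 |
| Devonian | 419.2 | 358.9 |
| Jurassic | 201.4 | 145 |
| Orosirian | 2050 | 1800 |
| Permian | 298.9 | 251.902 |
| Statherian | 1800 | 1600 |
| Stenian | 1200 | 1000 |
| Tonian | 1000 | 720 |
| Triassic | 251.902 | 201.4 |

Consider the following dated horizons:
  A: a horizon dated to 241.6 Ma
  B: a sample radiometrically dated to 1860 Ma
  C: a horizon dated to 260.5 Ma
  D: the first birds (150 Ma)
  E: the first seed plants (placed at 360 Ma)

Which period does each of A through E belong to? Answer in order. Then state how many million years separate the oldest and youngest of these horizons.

A: 241.6 Ma lies in 251.902–201.4 Ma, so Triassic.
B: 1860 Ma lies in 2050–1800 Ma, so Orosirian.
C: 260.5 Ma lies in 298.9–251.902 Ma, so Permian.
D: 150 Ma lies in 201.4–145 Ma, so Jurassic.
E: 360 Ma lies in 419.2–358.9 Ma, so Devonian.
Oldest = 1860 Ma, youngest = 150 Ma → span 1710 Myr.

A — Triassic; B — Orosirian; C — Permian; D — Jurassic; E — Devonian; span 1710 million years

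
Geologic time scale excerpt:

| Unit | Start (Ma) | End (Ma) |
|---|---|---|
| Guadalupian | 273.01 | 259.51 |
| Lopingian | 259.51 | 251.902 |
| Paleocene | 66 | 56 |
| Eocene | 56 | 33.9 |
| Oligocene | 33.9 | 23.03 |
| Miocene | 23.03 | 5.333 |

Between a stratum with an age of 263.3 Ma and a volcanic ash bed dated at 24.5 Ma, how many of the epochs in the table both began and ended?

3

263.3 Ma sits inside the Guadalupian (273.01–259.51) and 24.5 Ma inside the Oligocene (33.9–23.03); neither of those is wholly between the two dates.
The listed epochs lying completely between them are Lopingian, Paleocene, Eocene — 3 in all.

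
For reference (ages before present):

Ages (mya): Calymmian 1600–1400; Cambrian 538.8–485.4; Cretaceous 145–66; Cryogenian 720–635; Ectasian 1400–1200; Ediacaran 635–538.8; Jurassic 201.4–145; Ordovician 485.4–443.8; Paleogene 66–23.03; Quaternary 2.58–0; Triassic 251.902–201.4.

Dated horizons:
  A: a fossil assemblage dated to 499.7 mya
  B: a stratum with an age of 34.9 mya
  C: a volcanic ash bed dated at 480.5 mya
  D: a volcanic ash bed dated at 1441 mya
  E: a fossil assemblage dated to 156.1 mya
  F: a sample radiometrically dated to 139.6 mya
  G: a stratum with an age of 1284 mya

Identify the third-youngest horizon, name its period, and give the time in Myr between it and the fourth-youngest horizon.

Sorted youngest-first by Ma: B (34.9), F (139.6), E (156.1), C (480.5), A (499.7), G (1284), D (1441).
The third youngest is E at 156.1 Ma, which lies in 201.4–145 Ma: the Jurassic.
The fourth youngest is C at 480.5 Ma; separation = |156.1 − 480.5| = 324.4 Myr.

E, in the Jurassic; 324.4 million years to C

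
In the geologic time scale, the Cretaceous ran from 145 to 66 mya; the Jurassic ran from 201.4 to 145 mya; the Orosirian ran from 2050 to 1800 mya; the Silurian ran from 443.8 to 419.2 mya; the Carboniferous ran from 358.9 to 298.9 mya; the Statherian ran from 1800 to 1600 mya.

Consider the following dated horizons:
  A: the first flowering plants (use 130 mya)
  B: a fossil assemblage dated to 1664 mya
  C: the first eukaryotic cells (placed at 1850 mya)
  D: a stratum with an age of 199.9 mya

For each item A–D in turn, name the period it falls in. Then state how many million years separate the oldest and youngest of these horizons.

A: 130 Ma lies in 145–66 Ma, so Cretaceous.
B: 1664 Ma lies in 1800–1600 Ma, so Statherian.
C: 1850 Ma lies in 2050–1800 Ma, so Orosirian.
D: 199.9 Ma lies in 201.4–145 Ma, so Jurassic.
Oldest = 1850 Ma, youngest = 130 Ma → span 1720 Myr.

A — Cretaceous; B — Statherian; C — Orosirian; D — Jurassic; span 1720 million years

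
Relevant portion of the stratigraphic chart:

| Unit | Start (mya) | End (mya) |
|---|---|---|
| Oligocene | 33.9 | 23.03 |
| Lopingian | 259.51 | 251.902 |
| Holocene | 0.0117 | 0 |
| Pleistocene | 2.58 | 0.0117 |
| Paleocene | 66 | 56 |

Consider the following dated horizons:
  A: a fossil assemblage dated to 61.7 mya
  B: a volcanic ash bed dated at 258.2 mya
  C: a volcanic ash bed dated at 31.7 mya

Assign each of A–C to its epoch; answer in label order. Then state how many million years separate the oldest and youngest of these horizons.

A — Paleocene; B — Lopingian; C — Oligocene; span 226.5 million years

Match each age against the start–end ranges in the excerpt: A = 61.7 Ma → Paleocene (66–56); B = 258.2 Ma → Lopingian (259.51–251.902); C = 31.7 Ma → Oligocene (33.9–23.03).
The largest age is 258.2 Ma and the smallest is 31.7 Ma; their difference is 226.5 Myr.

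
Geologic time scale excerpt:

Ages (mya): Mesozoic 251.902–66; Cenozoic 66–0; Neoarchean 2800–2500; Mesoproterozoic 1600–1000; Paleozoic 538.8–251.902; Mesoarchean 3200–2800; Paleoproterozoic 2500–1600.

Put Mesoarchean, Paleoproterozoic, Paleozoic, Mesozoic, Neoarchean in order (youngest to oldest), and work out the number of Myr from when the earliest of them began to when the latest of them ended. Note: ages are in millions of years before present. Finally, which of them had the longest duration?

Mesozoic → Paleozoic → Paleoproterozoic → Neoarchean → Mesoarchean; total span 3134 Myr; longest is Paleoproterozoic

From the excerpt: Mesoarchean 3200–2800; Paleoproterozoic 2500–1600; Paleozoic 538.8–251.902; Mesozoic 251.902–66; Neoarchean 2800–2500 (Ma).
Larger Ma is earlier, so the oldest is Mesoarchean and the youngest is Mesozoic; youngest to oldest: Mesozoic, Paleozoic, Paleoproterozoic, Neoarchean, Mesoarchean.
Oldest start 3200 minus youngest end 66 gives 3134 Myr overall.
Individual lengths (start − end): Paleozoic 286.898; Mesoarchean 400; Mesozoic 185.902; Paleoproterozoic 900; Neoarchean 300. The largest is Paleoproterozoic at 900 Myr.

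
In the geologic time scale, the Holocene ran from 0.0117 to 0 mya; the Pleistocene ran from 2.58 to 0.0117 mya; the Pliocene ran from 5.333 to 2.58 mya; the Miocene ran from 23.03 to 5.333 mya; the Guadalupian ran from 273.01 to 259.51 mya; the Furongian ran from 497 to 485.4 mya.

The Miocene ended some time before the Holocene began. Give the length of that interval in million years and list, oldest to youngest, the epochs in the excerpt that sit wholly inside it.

End of Miocene = 5.333 Ma; start of Holocene = 0.0117 Ma.
Gap = 5.333 − 0.0117 = 5.3213 Myr.
Epochs wholly inside 5.333–0.0117 Ma: Pliocene (5.333–2.58), Pleistocene (2.58–0.0117).

5.3213 million years; Pliocene, Pleistocene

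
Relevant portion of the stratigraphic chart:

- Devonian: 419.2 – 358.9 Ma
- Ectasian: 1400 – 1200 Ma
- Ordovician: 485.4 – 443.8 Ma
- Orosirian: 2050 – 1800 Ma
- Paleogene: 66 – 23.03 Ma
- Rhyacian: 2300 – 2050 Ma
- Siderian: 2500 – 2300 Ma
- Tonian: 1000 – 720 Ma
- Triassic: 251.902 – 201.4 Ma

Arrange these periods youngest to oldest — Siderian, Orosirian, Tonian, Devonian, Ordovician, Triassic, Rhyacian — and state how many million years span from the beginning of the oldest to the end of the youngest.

From the excerpt: Siderian 2500–2300; Orosirian 2050–1800; Tonian 1000–720; Devonian 419.2–358.9; Ordovician 485.4–443.8; Triassic 251.902–201.4; Rhyacian 2300–2050 (Ma).
Larger Ma is earlier, so the oldest is Siderian and the youngest is Triassic; youngest to oldest: Triassic, Devonian, Ordovician, Tonian, Orosirian, Rhyacian, Siderian.
Oldest start 2500 minus youngest end 201.4 gives 2298.6 Myr overall.

Triassic → Devonian → Ordovician → Tonian → Orosirian → Rhyacian → Siderian; total span 2298.6 Myr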